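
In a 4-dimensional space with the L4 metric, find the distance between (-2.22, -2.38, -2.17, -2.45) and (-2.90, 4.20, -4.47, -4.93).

(Σ|x_i - y_i|^4)^(1/4) = (|-2.22 - (-2.9)|^4 + |-2.38 - 4.2|^4 + |-2.17 - (-4.47)|^4 + |-2.45 - (-4.93)|^4)^(1/4)
= (0.68^4 + 6.58^4 + 2.3^4 + 2.48^4)^(1/4) ≈ (0.2138 + 1874.5783 + 27.9841 + 37.8274)^(1/4) = (1940.6036)^(1/4) ≈ 6.6372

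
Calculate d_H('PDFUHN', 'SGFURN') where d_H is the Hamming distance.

Differing positions: 1, 2, 5. Hamming distance = 3.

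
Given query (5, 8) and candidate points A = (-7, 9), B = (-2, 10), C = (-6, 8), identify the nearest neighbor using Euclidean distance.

Distances: d(A) ≈ 12.0416, d(B) ≈ 7.2801, d(C) = 11. Nearest: B = (-2, 10) with distance 7.2801.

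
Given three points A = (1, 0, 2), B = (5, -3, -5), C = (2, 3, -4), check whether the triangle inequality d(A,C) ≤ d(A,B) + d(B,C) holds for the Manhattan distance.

d(A,B) = 4 + 3 + 7 = 14, d(B,C) = 3 + 6 + 1 = 10, d(A,C) = 1 + 3 + 6 = 10.
d(A,C) = 10 ≤ 14 + 10 = 24. Triangle inequality is satisfied.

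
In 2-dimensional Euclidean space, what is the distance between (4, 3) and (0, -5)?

√(Σ(x_i - y_i)²) = √((4 - 0)² + (3 - (-5))²)
= √(4² + 8²) = √(16 + 64) = √80 ≈ 8.9443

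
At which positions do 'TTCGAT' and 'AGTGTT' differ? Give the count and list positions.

Differing positions: 1, 2, 3, 5. Hamming distance = 4.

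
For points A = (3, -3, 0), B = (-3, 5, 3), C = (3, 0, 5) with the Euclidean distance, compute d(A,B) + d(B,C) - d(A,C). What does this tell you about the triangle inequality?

d(A,B) = √(6² + 8² + 3²) = √109 ≈ 10.4403, d(B,C) = √(6² + 5² + 2²) = √65 ≈ 8.0623, d(A,C) = √(0² + 3² + 5²) = √34 ≈ 5.831.
d(A,B) + d(B,C) - d(A,C) = 10.4403 + 8.0623 - 5.831 = 18.5026 - 5.831 = 12.6716 (to 4 decimal places). This is ≥ 0, so the triangle inequality holds for these points.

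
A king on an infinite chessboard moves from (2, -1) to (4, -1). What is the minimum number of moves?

max(|x_i - y_i|) = max(|2 - 4|, |-1 - (-1)|) = max(2, 0) = 2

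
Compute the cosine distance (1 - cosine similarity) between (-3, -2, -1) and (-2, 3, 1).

With u = (-3, -2, -1), v = (-2, 3, 1):
u·v = (-3)·(-2) + (-2)·3 + (-1)·1 = 6 + (-6) + (-1) = -1.
|u| = √((-3)² + (-2)² + (-1)²) = √14, |v| = √((-2)² + 3² + 1²) = √14, so |u||v| = √(14·14) = √196 = 14.
cos θ = (u·v)/(|u||v|) = -1/14 ≈ -0.0714
Cosine distance = 1 - cos θ ≈ 1 - (-0.0714) = 1.0714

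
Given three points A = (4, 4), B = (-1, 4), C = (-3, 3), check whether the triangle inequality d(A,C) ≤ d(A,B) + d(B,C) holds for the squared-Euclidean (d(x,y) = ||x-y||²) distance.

d(A,B) = 5² + 0² = 25, d(B,C) = 2² + 1² = 5, d(A,C) = 7² + 1² = 50.
d(A,C) = 50 > 25 + 5 = 30. Triangle inequality is VIOLATED. (Squared-Euclidean is not a metric — this is a counterexample.)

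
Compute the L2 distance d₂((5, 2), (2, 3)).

√(Σ(x_i - y_i)²) = √((5 - 2)² + (2 - 3)²)
= √(3² + (-1)²) = √(9 + 1) = √10 ≈ 3.1623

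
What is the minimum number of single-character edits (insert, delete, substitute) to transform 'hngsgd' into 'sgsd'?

Let D[i][j] be the edit distance between the first i characters of 'hngsgd' and the first j characters of 'sgsd', with D[i][0] = i, D[0][j] = j, and D[i][j] = D[i-1][j-1] if the characters match, else 1 + min(D[i-1][j], D[i][j-1], D[i-1][j-1]). Filling the table (rows: prefixes of 'hngsgd', columns: prefixes of 'sgsd'):
     ε  s  g  s  d
  ε  0  1  2  3  4
  h  1  1  2  3  4
  n  2  2  2  3  4
  g  3  3  2  3  4
  s  4  3  3  2  3
  g  5  4  3  3  3
  d  6  5  4  4  3
The bottom-right entry gives D[6][4] = 3, so no sequence of fewer than 3 edits works. Backtracking through the table gives one optimal edit sequence (3 edits):
  hngsgd → ngsgd (del h @1)
  ngsgd → sgsgd (sub n→s @1)
  sgsgd → sgsd (del g @4)
Edit distance = 3.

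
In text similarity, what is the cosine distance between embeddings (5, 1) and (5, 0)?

With u = (5, 1), v = (5, 0):
u·v = 5·5 + 1·0 = 25 + 0 = 25.
|u| = √(5² + 1²) = √26, |v| = √(5² + 0²) = √25, so |u||v| = √(26·25) = √650.
cos θ = (u·v)/(|u||v|) = 25/√650 ≈ 0.9806
Cosine distance = 1 - cos θ ≈ 1 - 0.9806 = 0.0194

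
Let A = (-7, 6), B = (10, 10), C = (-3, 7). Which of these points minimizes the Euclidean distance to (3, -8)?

Distances: d(A) ≈ 17.2047, d(B) ≈ 19.3132, d(C) ≈ 16.1555. Nearest: C = (-3, 7) with distance 16.1555.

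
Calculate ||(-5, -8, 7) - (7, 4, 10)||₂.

√(Σ(x_i - y_i)²) = √((-5 - 7)² + (-8 - 4)² + (7 - 10)²)
= √((-12)² + (-12)² + (-3)²) = √(144 + 144 + 9) = √297 ≈ 17.2337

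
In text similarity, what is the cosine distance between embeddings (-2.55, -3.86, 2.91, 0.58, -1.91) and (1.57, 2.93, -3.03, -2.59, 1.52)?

With u = (-2.55, -3.86, 2.91, 0.58, -1.91), v = (1.57, 2.93, -3.03, -2.59, 1.52):
u·v = (-2.55)·1.57 + (-3.86)·2.93 + 2.91·(-3.03) + 0.58·(-2.59) + (-1.91)·1.52 = (-4.0035) + (-11.3098) + (-8.8173) + (-1.5022) + (-2.9032) = -28.536.
|u| = √((-2.55)² + (-3.86)² + 2.91² + 0.58² + (-1.91)²) = √(6.5025 + 14.8996 + 8.4681 + 0.3364 + 3.6481) = √33.8547, |v| = √(1.57² + 2.93² + (-3.03)² + (-2.59)² + 1.52²) = √(2.4649 + 8.5849 + 9.1809 + 6.7081 + 2.3104) = √29.2492.
cos θ = (u·v)/(|u||v|) = -28.536/(√33.8547·√29.2492) ≈ -0.9068
Cosine distance = 1 - cos θ ≈ 1 - (-0.9068) = 1.9068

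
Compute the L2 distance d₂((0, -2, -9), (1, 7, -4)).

√(Σ(x_i - y_i)²) = √((0 - 1)² + (-2 - 7)² + (-9 - (-4))²)
= √((-1)² + (-9)² + (-5)²) = √(1 + 81 + 25) = √107 ≈ 10.3441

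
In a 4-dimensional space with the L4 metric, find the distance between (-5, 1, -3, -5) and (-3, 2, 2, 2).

(Σ|x_i - y_i|^4)^(1/4) = (|-5 - (-3)|^4 + |1 - 2|^4 + |-3 - 2|^4 + |-5 - 2|^4)^(1/4)
= (2^4 + 1^4 + 5^4 + 7^4)^(1/4) = (16 + 1 + 625 + 2401)^(1/4) = (3043)^(1/4) ≈ 7.4272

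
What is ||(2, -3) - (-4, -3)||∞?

max(|x_i - y_i|) = max(|2 - (-4)|, |-3 - (-3)|) = max(6, 0) = 6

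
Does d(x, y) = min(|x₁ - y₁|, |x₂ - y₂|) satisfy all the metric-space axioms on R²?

No. d fails identity of indiscernibles: take x = (1, 0) and y = (1, 8). Then d(x,y) = min(|1 - 1|, |0 - 8|) = min(0, 8) = 0, yet x ≠ y.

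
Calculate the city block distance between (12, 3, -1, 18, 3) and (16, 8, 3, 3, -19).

Σ|x_i - y_i| = |12 - 16| + |3 - 8| + |-1 - 3| + |18 - 3| + |3 - (-19)| = 4 + 5 + 4 + 15 + 22 = 50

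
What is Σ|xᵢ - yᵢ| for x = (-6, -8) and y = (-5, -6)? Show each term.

Σ|x_i - y_i| = |-6 - (-5)| + |-8 - (-6)| = 1 + 2 = 3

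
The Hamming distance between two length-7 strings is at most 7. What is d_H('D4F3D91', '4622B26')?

Differing positions: 1, 2, 3, 4, 5, 6, 7. Hamming distance = 7. The maximum possible Hamming distance for length-7 strings is 7, so d_H/7 = 7/7 = 1.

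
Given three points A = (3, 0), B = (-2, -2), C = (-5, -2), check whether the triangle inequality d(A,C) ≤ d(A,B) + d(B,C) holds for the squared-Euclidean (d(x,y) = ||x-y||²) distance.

d(A,B) = 5² + 2² = 29, d(B,C) = 3² + 0² = 9, d(A,C) = 8² + 2² = 68.
d(A,C) = 68 > 29 + 9 = 38. Triangle inequality is VIOLATED. (Squared-Euclidean is not a metric — this is a counterexample.)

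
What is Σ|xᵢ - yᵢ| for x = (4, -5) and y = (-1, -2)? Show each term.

Σ|x_i - y_i| = |4 - (-1)| + |-5 - (-2)| = 5 + 3 = 8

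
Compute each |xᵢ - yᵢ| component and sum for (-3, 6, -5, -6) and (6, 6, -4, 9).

Σ|x_i - y_i| = |-3 - 6| + |6 - 6| + |-5 - (-4)| + |-6 - 9| = 9 + 0 + 1 + 15 = 25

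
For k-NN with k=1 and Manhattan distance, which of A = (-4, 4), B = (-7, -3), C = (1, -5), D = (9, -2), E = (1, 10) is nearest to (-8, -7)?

Distances: d(A) = 15, d(B) = 5, d(C) = 11, d(D) = 22, d(E) = 26. Nearest: B = (-7, -3) with distance 5.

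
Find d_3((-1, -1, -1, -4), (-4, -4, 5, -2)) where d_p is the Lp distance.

(Σ|x_i - y_i|^3)^(1/3) = (|-1 - (-4)|^3 + |-1 - (-4)|^3 + |-1 - 5|^3 + |-4 - (-2)|^3)^(1/3)
= (3^3 + 3^3 + 6^3 + 2^3)^(1/3) = (27 + 27 + 216 + 8)^(1/3) = (278)^(1/3) ≈ 6.5265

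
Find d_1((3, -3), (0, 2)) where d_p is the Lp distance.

Σ|x_i - y_i| = |3 - 0| + |-3 - 2| = 3 + 5 = 8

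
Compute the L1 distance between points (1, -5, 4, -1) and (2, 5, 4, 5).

Σ|x_i - y_i| = |1 - 2| + |-5 - 5| + |4 - 4| + |-1 - 5| = 1 + 10 + 0 + 6 = 17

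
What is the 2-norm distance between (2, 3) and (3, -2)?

(Σ|x_i - y_i|^2)^(1/2) = (|2 - 3|^2 + |3 - (-2)|^2)^(1/2)
= (1^2 + 5^2)^(1/2) = (1 + 25)^(1/2) = (26)^(1/2) ≈ 5.099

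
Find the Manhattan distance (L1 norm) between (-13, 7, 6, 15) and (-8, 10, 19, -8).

Σ|x_i - y_i| = |-13 - (-8)| + |7 - 10| + |6 - 19| + |15 - (-8)| = 5 + 3 + 13 + 23 = 44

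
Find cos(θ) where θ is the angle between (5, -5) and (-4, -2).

With u = (5, -5), v = (-4, -2):
u·v = 5·(-4) + (-5)·(-2) = (-20) + 10 = -10.
|u| = √(5² + (-5)²) = √50, |v| = √((-4)² + (-2)²) = √20, so |u||v| = √(50·20) = √1000.
cos θ = (u·v)/(|u||v|) = -10/√1000 ≈ -0.3162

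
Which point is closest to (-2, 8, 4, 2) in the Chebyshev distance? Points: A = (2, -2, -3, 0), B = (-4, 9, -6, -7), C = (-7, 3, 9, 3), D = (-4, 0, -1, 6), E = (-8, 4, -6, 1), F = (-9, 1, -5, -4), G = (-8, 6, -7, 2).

Distances: d(A) = 10, d(B) = 10, d(C) = 5, d(D) = 8, d(E) = 10, d(F) = 9, d(G) = 11. Nearest: C = (-7, 3, 9, 3) with distance 5.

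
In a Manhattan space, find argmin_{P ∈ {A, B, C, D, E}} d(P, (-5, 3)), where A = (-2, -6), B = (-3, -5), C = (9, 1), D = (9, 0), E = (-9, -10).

Distances: d(A) = 12, d(B) = 10, d(C) = 16, d(D) = 17, d(E) = 17. Nearest: B = (-3, -5) with distance 10.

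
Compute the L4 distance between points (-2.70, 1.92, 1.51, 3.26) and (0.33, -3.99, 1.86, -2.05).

(Σ|x_i - y_i|^4)^(1/4) = (|-2.7 - 0.33|^4 + |1.92 - (-3.99)|^4 + |1.51 - 1.86|^4 + |3.26 - (-2.05)|^4)^(1/4)
= (3.03^4 + 5.91^4 + 0.35^4 + 5.31^4)^(1/4) ≈ (84.2889 + 1219.9722 + 0.015 + 795.0201)^(1/4) = (2099.2962)^(1/4) ≈ 6.7689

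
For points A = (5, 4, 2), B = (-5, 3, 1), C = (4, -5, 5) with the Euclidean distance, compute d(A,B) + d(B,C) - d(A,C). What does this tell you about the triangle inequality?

d(A,B) = √(10² + 1² + 1²) = √102 ≈ 10.0995, d(B,C) = √(9² + 8² + 4²) = √161 ≈ 12.6886, d(A,C) = √(1² + 9² + 3²) = √91 ≈ 9.5394.
d(A,B) + d(B,C) - d(A,C) = 10.0995 + 12.6886 - 9.5394 = 22.7881 - 9.5394 = 13.2487 (to 4 decimal places). This is ≥ 0, so the triangle inequality holds for these points.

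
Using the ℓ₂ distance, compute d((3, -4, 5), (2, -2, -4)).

(Σ|x_i - y_i|^2)^(1/2) = (|3 - 2|^2 + |-4 - (-2)|^2 + |5 - (-4)|^2)^(1/2)
= (1^2 + 2^2 + 9^2)^(1/2) = (1 + 4 + 81)^(1/2) = (86)^(1/2) ≈ 9.2736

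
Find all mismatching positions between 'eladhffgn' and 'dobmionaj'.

Differing positions: 1, 2, 3, 4, 5, 6, 7, 8, 9. Hamming distance = 9.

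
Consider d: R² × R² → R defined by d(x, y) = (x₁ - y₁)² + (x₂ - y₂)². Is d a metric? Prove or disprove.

No. The squared Euclidean distance fails the triangle inequality. Counterexample: x = (0, 0), y = (4, 2), z = (8, 4). d(x,z) = 8² + 4² = 80, but d(x,y) + d(y,z) = (4² + 2²) + (4² + 2²) = 20 + 20 = 40. Since 80 > 40, the triangle inequality is violated. (Note: √d, the ordinary Euclidean distance, IS a metric.)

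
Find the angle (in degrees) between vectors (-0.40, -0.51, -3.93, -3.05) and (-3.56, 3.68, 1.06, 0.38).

With u = (-0.40, -0.51, -3.93, -3.05), v = (-3.56, 3.68, 1.06, 0.38):
u·v = (-0.4)·(-3.56) + (-0.51)·3.68 + (-3.93)·1.06 + (-3.05)·0.38 = 1.424 + (-1.8768) + (-4.1658) + (-1.159) = -5.7776.
|u| = √((-0.4)² + (-0.51)² + (-3.93)² + (-3.05)²) = √(0.16 + 0.2601 + 15.4449 + 9.3025) = √25.1675, |v| = √((-3.56)² + 3.68² + 1.06² + 0.38²) = √(12.6736 + 13.5424 + 1.1236 + 0.1444) = √27.484.
cos θ = (u·v)/(|u||v|) = -5.7776/(√25.1675·√27.484) ≈ -0.219678
θ = arccos(-0.219678) ≈ 102.69°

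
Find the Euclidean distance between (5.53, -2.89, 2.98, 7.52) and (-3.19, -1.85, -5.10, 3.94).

√(Σ(x_i - y_i)²) = √((5.53 - (-3.19))² + (-2.89 - (-1.85))² + (2.98 - (-5.1))² + (7.52 - 3.94)²)
= √(8.72² + (-1.04)² + 8.08² + 3.58²) = √(76.0384 + 1.0816 + 65.2864 + 12.8164) = √155.2228 ≈ 12.4588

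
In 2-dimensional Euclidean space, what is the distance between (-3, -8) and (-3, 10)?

√(Σ(x_i - y_i)²) = √((-3 - (-3))² + (-8 - 10)²)
= √(0² + (-18)²) = √(0 + 324) = √324 = 18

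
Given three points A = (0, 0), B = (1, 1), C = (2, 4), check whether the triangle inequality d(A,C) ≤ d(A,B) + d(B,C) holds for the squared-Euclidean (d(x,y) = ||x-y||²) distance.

d(A,B) = 1² + 1² = 2, d(B,C) = 1² + 3² = 10, d(A,C) = 2² + 4² = 20.
d(A,C) = 20 > 2 + 10 = 12. Triangle inequality is VIOLATED. (Squared-Euclidean is not a metric — this is a counterexample.)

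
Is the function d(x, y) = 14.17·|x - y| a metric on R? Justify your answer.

Yes. Since |x - y| is a metric on R and 14.17 > 0, the positive scalar multiple 14.17·|x - y| is also a metric: scaling by a positive constant preserves non-negativity, identity (d=0 ⟺ |x-y|=0 ⟺ x=y), symmetry, and the triangle inequality.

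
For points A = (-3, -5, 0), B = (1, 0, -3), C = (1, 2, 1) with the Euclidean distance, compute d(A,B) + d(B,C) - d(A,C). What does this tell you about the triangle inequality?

d(A,B) = √(4² + 5² + 3²) = √50 ≈ 7.0711, d(B,C) = √(0² + 2² + 4²) = √20 ≈ 4.4721, d(A,C) = √(4² + 7² + 1²) = √66 ≈ 8.124.
d(A,B) + d(B,C) - d(A,C) = 7.0711 + 4.4721 - 8.124 = 11.5432 - 8.124 = 3.4192 (to 4 decimal places). This is ≥ 0, so the triangle inequality holds for these points.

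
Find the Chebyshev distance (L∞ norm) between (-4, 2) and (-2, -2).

max(|x_i - y_i|) = max(|-4 - (-2)|, |2 - (-2)|) = max(2, 4) = 4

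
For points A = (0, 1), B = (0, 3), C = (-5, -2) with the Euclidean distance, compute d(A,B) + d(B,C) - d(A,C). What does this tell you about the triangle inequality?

d(A,B) = √(0² + 2²) = √4 = 2, d(B,C) = √(5² + 5²) = √50 ≈ 7.0711, d(A,C) = √(5² + 3²) = √34 ≈ 5.831.
d(A,B) + d(B,C) - d(A,C) = 2 + 7.0711 - 5.831 = 9.0711 - 5.831 = 3.2401 (to 4 decimal places). This is ≥ 0, so the triangle inequality holds for these points.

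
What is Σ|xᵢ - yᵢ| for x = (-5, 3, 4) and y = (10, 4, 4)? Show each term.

Σ|x_i - y_i| = |-5 - 10| + |3 - 4| + |4 - 4| = 15 + 1 + 0 = 16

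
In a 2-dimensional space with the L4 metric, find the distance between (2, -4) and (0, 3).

(Σ|x_i - y_i|^4)^(1/4) = (|2 - 0|^4 + |-4 - 3|^4)^(1/4)
= (2^4 + 7^4)^(1/4) = (16 + 2401)^(1/4) = (2417)^(1/4) ≈ 7.0116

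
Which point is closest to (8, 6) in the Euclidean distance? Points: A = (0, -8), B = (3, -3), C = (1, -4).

Distances: d(A) ≈ 16.1245, d(B) ≈ 10.2956, d(C) ≈ 12.2066. Nearest: B = (3, -3) with distance 10.2956.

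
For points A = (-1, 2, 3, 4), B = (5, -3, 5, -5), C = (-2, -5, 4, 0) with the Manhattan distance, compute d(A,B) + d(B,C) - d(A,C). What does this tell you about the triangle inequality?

d(A,B) = 6 + 5 + 2 + 9 = 22, d(B,C) = 7 + 2 + 1 + 5 = 15, d(A,C) = 1 + 7 + 1 + 4 = 13.
d(A,B) + d(B,C) - d(A,C) = 22 + 15 - 13 = 37 - 13 = 24. This is ≥ 0, so the triangle inequality holds for these points.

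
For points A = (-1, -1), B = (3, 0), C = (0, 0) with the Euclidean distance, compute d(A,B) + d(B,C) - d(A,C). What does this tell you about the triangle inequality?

d(A,B) = √(4² + 1²) = √17 ≈ 4.1231, d(B,C) = √(3² + 0²) = √9 = 3, d(A,C) = √(1² + 1²) = √2 ≈ 1.4142.
d(A,B) + d(B,C) - d(A,C) = 4.1231 + 3 - 1.4142 = 7.1231 - 1.4142 = 5.7089 (to 4 decimal places). This is ≥ 0, so the triangle inequality holds for these points.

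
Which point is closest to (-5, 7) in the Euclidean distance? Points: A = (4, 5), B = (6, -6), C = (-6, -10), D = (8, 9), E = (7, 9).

Distances: d(A) ≈ 9.2195, d(B) ≈ 17.0294, d(C) ≈ 17.0294, d(D) ≈ 13.1529, d(E) ≈ 12.1655. Nearest: A = (4, 5) with distance 9.2195.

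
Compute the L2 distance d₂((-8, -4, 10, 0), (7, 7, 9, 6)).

√(Σ(x_i - y_i)²) = √((-8 - 7)² + (-4 - 7)² + (10 - 9)² + (0 - 6)²)
= √((-15)² + (-11)² + 1² + (-6)²) = √(225 + 121 + 1 + 36) = √383 ≈ 19.5704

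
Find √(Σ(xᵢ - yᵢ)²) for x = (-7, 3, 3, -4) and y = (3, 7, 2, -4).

√(Σ(x_i - y_i)²) = √((-7 - 3)² + (3 - 7)² + (3 - 2)² + (-4 - (-4))²)
= √((-10)² + (-4)² + 1² + 0²) = √(100 + 16 + 1 + 0) = √117 ≈ 10.8167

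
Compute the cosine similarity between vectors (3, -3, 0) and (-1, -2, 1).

With u = (3, -3, 0), v = (-1, -2, 1):
u·v = 3·(-1) + (-3)·(-2) + 0·1 = (-3) + 6 + 0 = 3.
|u| = √(3² + (-3)² + 0²) = √18, |v| = √((-1)² + (-2)² + 1²) = √6, so |u||v| = √(18·6) = √108.
cos θ = (u·v)/(|u||v|) = 3/√108 ≈ 0.2887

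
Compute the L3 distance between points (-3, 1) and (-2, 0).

(Σ|x_i - y_i|^3)^(1/3) = (|-3 - (-2)|^3 + |1 - 0|^3)^(1/3)
= (1^3 + 1^3)^(1/3) = (1 + 1)^(1/3) = (2)^(1/3) ≈ 1.2599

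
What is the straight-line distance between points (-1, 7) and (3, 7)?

√(Σ(x_i - y_i)²) = √((-1 - 3)² + (7 - 7)²)
= √((-4)² + 0²) = √(16 + 0) = √16 = 4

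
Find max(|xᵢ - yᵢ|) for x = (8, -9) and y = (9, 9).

max(|x_i - y_i|) = max(|8 - 9|, |-9 - 9|) = max(1, 18) = 18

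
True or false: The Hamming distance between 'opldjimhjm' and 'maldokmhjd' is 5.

Differing positions: 1, 2, 5, 6, 10. Hamming distance = 5, so the claim is true.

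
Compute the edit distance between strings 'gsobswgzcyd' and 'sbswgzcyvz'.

Let D[i][j] be the edit distance between the first i characters of 'gsobswgzcyd' and the first j characters of 'sbswgzcyvz', with D[i][0] = i, D[0][j] = j, and D[i][j] = D[i-1][j-1] if the characters match, else 1 + min(D[i-1][j], D[i][j-1], D[i-1][j-1]). Filling the table (rows: prefixes of 'gsobswgzcyd', columns: prefixes of 'sbswgzcyvz'):
     ε  s  b  s  w  g  z  c  y  v  z
  ε  0  1  2  3  4  5  6  7  8  9 10
  g  1  1  2  3  4  4  5  6  7  8  9
  s  2  1  2  2  3  4  5  6  7  8  9
  o  3  2  2  3  3  4  5  6  7  8  9
  b  4  3  2  3  4  4  5  6  7  8  9
  s  5  4  3  2  3  4  5  6  7  8  9
  w  6  5  4  3  2  3  4  5  6  7  8
  g  7  6  5  4  3  2  3  4  5  6  7
  z  8  7  6  5  4  3  2  3  4  5  6
  c  9  8  7  6  5  4  3  2  3  4  5
  y 10  9  8  7  6  5  4  3  2  3  4
  d 11 10  9  8  7  6  5  4  3  3  4
The bottom-right entry gives D[11][10] = 4, so no sequence of fewer than 4 edits works. Backtracking through the table gives one optimal edit sequence (4 edits):
  gsobswgzcyd → sobswgzcyd (del g @1)
  sobswgzcyd → sbswgzcyd (del o @2)
  sbswgzcyd → sbswgzcyvd (ins v @9)
  sbswgzcyvd → sbswgzcyvz (sub d→z @10)
Edit distance = 4.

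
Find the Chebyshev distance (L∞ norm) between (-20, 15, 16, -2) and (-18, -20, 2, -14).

max(|x_i - y_i|) = max(|-20 - (-18)|, |15 - (-20)|, |16 - 2|, |-2 - (-14)|) = max(2, 35, 14, 12) = 35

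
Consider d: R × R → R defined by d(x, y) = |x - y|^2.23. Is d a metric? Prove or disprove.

No. d(x,y) = |x-y|^2.23 fails the triangle inequality since p = 2.23 > 1. Counterexample: x = 0, y = 3, z = 12. d(x,z) = |0 - 12|^2.23 = 12^2.23 ≈ 255.02, but d(x,y) + d(y,z) = 3^2.23 + 9^2.23 ≈ 11.5873 + 134.2644 = 145.8517. Since 255.02 > 145.8517, the triangle inequality is violated.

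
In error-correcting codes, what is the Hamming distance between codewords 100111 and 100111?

Differing positions: none. Hamming distance = 0.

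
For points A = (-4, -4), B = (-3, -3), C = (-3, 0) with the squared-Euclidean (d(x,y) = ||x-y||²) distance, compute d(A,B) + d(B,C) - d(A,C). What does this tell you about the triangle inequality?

d(A,B) = 1² + 1² = 2, d(B,C) = 0² + 3² = 9, d(A,C) = 1² + 4² = 17.
d(A,B) + d(B,C) - d(A,C) = 2 + 9 - 17 = 11 - 17 = -6. This is < 0, so the triangle inequality FAILS for these points (squared-Euclidean is not a metric).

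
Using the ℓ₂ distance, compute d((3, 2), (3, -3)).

(Σ|x_i - y_i|^2)^(1/2) = (|3 - 3|^2 + |2 - (-3)|^2)^(1/2)
= (0^2 + 5^2)^(1/2) = (0 + 25)^(1/2) = (25)^(1/2) = 5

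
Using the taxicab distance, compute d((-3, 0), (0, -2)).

Σ|x_i - y_i| = |-3 - 0| + |0 - (-2)| = 3 + 2 = 5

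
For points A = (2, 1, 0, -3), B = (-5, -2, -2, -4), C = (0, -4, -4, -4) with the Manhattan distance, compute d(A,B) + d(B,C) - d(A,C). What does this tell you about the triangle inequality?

d(A,B) = 7 + 3 + 2 + 1 = 13, d(B,C) = 5 + 2 + 2 + 0 = 9, d(A,C) = 2 + 5 + 4 + 1 = 12.
d(A,B) + d(B,C) - d(A,C) = 13 + 9 - 12 = 22 - 12 = 10. This is ≥ 0, so the triangle inequality holds for these points.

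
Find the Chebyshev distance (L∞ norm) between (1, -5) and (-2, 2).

max(|x_i - y_i|) = max(|1 - (-2)|, |-5 - 2|) = max(3, 7) = 7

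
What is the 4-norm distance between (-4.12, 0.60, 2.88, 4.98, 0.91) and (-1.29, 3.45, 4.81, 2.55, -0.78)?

(Σ|x_i - y_i|^4)^(1/4) = (|-4.12 - (-1.29)|^4 + |0.6 - 3.45|^4 + |2.88 - 4.81|^4 + |4.98 - 2.55|^4 + |0.91 - (-0.78)|^4)^(1/4)
= (2.83^4 + 2.85^4 + 1.93^4 + 2.43^4 + 1.69^4)^(1/4) ≈ (64.1425 + 65.975 + 13.8749 + 34.8678 + 8.1573)^(1/4) = (187.0175)^(1/4) ≈ 3.698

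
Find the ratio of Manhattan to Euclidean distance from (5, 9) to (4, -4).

L1 = |5 - 4| + |9 - (-4)| = 1 + 13 = 14
L2 = √(1² + 13²) = √170 ≈ 13.0384
L1 ≥ L2 always (equality iff movement is along one axis); L1 > L2 here.
Ratio L1/L2 = 14/√170 ≈ 1.0738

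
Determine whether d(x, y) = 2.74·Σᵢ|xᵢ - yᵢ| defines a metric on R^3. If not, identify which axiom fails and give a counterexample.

Yes. The L1 (Manhattan) norm induces a metric on R^3, and multiplying a metric by a positive constant 2.74 > 0 preserves all four axioms: non-negativity (2.74·||x-y|| ≥ 0), identity (2.74·||x-y|| = 0 ⟺ ||x-y|| = 0 ⟺ x = y), symmetry (||x-y|| = ||y-x||), and the triangle inequality (2.74·||x-z|| ≤ 2.74·||x-y|| + 2.74·||y-z||). So d is a metric.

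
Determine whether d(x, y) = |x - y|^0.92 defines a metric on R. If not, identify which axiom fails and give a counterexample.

Yes. With 0 < p = 0.92 ≤ 1, d(x,y) = |x-y|^0.92 is a metric on R. Non-negativity and symmetry are immediate; |x-y|^0.92 = 0 ⟺ |x-y| = 0 ⟺ x = y. For the triangle inequality, the function t ↦ t^0.92 is subadditive on [0,∞) when p ≤ 1, so |x-z|^0.92 ≤ (|x-y| + |y-z|)^0.92 ≤ |x-y|^0.92 + |y-z|^0.92.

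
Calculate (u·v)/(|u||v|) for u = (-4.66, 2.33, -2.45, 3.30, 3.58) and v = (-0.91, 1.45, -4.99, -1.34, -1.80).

With u = (-4.66, 2.33, -2.45, 3.30, 3.58), v = (-0.91, 1.45, -4.99, -1.34, -1.80):
u·v = (-4.66)·(-0.91) + 2.33·1.45 + (-2.45)·(-4.99) + 3.3·(-1.34) + 3.58·(-1.8) = 4.2406 + 3.3785 + 12.2255 + (-4.422) + (-6.444) = 8.9786.
|u| = √((-4.66)² + 2.33² + (-2.45)² + 3.3² + 3.58²) = √(21.7156 + 5.4289 + 6.0025 + 10.89 + 12.8164) = √56.8534, |v| = √((-0.91)² + 1.45² + (-4.99)² + (-1.34)² + (-1.8)²) = √(0.8281 + 2.1025 + 24.9001 + 1.7956 + 3.24) = √32.8663.
cos θ = (u·v)/(|u||v|) = 8.9786/(√56.8534·√32.8663) ≈ 0.2077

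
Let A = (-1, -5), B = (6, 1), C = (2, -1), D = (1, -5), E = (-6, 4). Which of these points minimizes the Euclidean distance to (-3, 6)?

Distances: d(A) ≈ 11.1803, d(B) ≈ 10.2956, d(C) ≈ 8.6023, d(D) ≈ 11.7047, d(E) ≈ 3.6056. Nearest: E = (-6, 4) with distance 3.6056.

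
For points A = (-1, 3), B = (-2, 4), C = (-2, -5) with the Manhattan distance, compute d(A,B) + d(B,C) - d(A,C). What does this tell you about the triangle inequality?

d(A,B) = 1 + 1 = 2, d(B,C) = 0 + 9 = 9, d(A,C) = 1 + 8 = 9.
d(A,B) + d(B,C) - d(A,C) = 2 + 9 - 9 = 11 - 9 = 2. This is ≥ 0, so the triangle inequality holds for these points.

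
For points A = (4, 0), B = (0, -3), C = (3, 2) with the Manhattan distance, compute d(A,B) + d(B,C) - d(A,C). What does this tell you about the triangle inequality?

d(A,B) = 4 + 3 = 7, d(B,C) = 3 + 5 = 8, d(A,C) = 1 + 2 = 3.
d(A,B) + d(B,C) - d(A,C) = 7 + 8 - 3 = 15 - 3 = 12. This is ≥ 0, so the triangle inequality holds for these points.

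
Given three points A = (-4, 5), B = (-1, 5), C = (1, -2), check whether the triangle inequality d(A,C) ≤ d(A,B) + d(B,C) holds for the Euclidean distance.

d(A,B) = √(3² + 0²) = √9 = 3, d(B,C) = √(2² + 7²) = √53 ≈ 7.2801, d(A,C) = √(5² + 7²) = √74 ≈ 8.6023.
d(A,C) ≈ 8.6023 ≤ 3 + 7.2801 = 10.2801. Triangle inequality is satisfied.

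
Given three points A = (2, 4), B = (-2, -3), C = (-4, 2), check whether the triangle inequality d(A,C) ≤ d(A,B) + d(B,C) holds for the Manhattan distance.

d(A,B) = 4 + 7 = 11, d(B,C) = 2 + 5 = 7, d(A,C) = 6 + 2 = 8.
d(A,C) = 8 ≤ 11 + 7 = 18. Triangle inequality is satisfied.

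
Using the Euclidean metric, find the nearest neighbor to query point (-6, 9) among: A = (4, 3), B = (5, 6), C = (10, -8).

Distances: d(A) ≈ 11.6619, d(B) ≈ 11.4018, d(C) ≈ 23.3452. Nearest: B = (5, 6) with distance 11.4018.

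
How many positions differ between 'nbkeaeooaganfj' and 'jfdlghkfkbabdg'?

Differing positions: 1, 2, 3, 4, 5, 6, 7, 8, 9, 10, 12, 13, 14. Hamming distance = 13.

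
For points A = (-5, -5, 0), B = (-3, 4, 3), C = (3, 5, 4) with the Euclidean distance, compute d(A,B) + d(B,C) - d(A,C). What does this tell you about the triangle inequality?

d(A,B) = √(2² + 9² + 3²) = √94 ≈ 9.6954, d(B,C) = √(6² + 1² + 1²) = √38 ≈ 6.1644, d(A,C) = √(8² + 10² + 4²) = √180 ≈ 13.4164.
d(A,B) + d(B,C) - d(A,C) = 9.6954 + 6.1644 - 13.4164 = 15.8598 - 13.4164 = 2.4434 (to 4 decimal places). This is ≥ 0, so the triangle inequality holds for these points.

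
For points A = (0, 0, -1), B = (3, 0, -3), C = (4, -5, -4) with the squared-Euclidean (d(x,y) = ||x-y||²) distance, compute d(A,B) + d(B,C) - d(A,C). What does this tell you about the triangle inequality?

d(A,B) = 3² + 0² + 2² = 13, d(B,C) = 1² + 5² + 1² = 27, d(A,C) = 4² + 5² + 3² = 50.
d(A,B) + d(B,C) - d(A,C) = 13 + 27 - 50 = 40 - 50 = -10. This is < 0, so the triangle inequality FAILS for these points (squared-Euclidean is not a metric).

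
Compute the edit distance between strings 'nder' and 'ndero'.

Let D[i][j] be the edit distance between the first i characters of 'nder' and the first j characters of 'ndero', with D[i][0] = i, D[0][j] = j, and D[i][j] = D[i-1][j-1] if the characters match, else 1 + min(D[i-1][j], D[i][j-1], D[i-1][j-1]). Filling the table (rows: prefixes of 'nder', columns: prefixes of 'ndero'):
     ε  n  d  e  r  o
  ε  0  1  2  3  4  5
  n  1  0  1  2  3  4
  d  2  1  0  1  2  3
  e  3  2  1  0  1  2
  r  4  3  2  1  0  1
The bottom-right entry gives D[4][5] = 1, so no sequence of fewer than 1 edit works. Backtracking through the table gives one optimal edit sequence (1 edit):
  nder → ndero (ins o @5)
Edit distance = 1.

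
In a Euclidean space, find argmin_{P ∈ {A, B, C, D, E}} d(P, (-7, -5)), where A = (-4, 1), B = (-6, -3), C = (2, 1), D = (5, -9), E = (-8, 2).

Distances: d(A) ≈ 6.7082, d(B) ≈ 2.2361, d(C) ≈ 10.8167, d(D) ≈ 12.6491, d(E) ≈ 7.0711. Nearest: B = (-6, -3) with distance 2.2361.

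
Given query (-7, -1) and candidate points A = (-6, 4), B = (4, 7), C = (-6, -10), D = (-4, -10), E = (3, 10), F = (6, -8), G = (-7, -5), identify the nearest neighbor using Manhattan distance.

Distances: d(A) = 6, d(B) = 19, d(C) = 10, d(D) = 12, d(E) = 21, d(F) = 20, d(G) = 4. Nearest: G = (-7, -5) with distance 4.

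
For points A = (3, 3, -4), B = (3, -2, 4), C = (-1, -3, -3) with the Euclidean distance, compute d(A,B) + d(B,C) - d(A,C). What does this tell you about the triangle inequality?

d(A,B) = √(0² + 5² + 8²) = √89 ≈ 9.434, d(B,C) = √(4² + 1² + 7²) = √66 ≈ 8.124, d(A,C) = √(4² + 6² + 1²) = √53 ≈ 7.2801.
d(A,B) + d(B,C) - d(A,C) = 9.434 + 8.124 - 7.2801 = 17.558 - 7.2801 = 10.2779 (to 4 decimal places). This is ≥ 0, so the triangle inequality holds for these points.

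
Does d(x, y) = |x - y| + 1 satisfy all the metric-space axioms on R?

No. d fails identity of indiscernibles (specifically d(x,x) = 0): d(-7, -7) = |-7 - (-7)| + 1 = 0 + 1 = 1 ≠ 0.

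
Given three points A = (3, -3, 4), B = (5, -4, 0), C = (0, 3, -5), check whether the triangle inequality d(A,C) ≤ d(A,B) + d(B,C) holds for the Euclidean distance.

d(A,B) = √(2² + 1² + 4²) = √21 ≈ 4.5826, d(B,C) = √(5² + 7² + 5²) = √99 ≈ 9.9499, d(A,C) = √(3² + 6² + 9²) = √126 ≈ 11.225.
d(A,C) ≈ 11.225 ≤ 4.5826 + 9.9499 = 14.5325. Triangle inequality is satisfied.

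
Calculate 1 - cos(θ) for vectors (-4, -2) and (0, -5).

With u = (-4, -2), v = (0, -5):
u·v = (-4)·0 + (-2)·(-5) = 0 + 10 = 10.
|u| = √((-4)² + (-2)²) = √20, |v| = √(0² + (-5)²) = √25, so |u||v| = √(20·25) = √500.
cos θ = (u·v)/(|u||v|) = 10/√500 ≈ 0.4472
Cosine distance = 1 - cos θ ≈ 1 - 0.4472 = 0.5528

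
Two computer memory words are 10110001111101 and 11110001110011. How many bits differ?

Differing positions: 2, 11, 12, 13. Hamming distance = 4.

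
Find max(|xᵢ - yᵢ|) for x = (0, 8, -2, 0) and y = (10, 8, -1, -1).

max(|x_i - y_i|) = max(|0 - 10|, |8 - 8|, |-2 - (-1)|, |0 - (-1)|) = max(10, 0, 1, 1) = 10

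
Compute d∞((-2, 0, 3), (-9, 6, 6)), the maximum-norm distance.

max(|x_i - y_i|) = max(|-2 - (-9)|, |0 - 6|, |3 - 6|) = max(7, 6, 3) = 7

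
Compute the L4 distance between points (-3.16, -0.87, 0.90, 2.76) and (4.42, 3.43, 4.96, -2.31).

(Σ|x_i - y_i|^4)^(1/4) = (|-3.16 - 4.42|^4 + |-0.87 - 3.43|^4 + |0.9 - 4.96|^4 + |2.76 - (-2.31)|^4)^(1/4)
= (7.58^4 + 4.3^4 + 4.06^4 + 5.07^4)^(1/4) ≈ (3301.2379 + 341.8801 + 271.7091 + 660.7419)^(1/4) = (4575.569)^(1/4) ≈ 8.2245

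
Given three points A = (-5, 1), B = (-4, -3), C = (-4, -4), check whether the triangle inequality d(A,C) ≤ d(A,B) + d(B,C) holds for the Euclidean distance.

d(A,B) = √(1² + 4²) = √17 ≈ 4.1231, d(B,C) = √(0² + 1²) = √1 = 1, d(A,C) = √(1² + 5²) = √26 ≈ 5.099.
d(A,C) ≈ 5.099 ≤ 4.1231 + 1 = 5.1231. Triangle inequality is satisfied.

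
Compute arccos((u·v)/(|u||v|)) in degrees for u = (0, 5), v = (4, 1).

With u = (0, 5), v = (4, 1):
u·v = 0·4 + 5·1 = 0 + 5 = 5.
|u| = √(0² + 5²) = √25, |v| = √(4² + 1²) = √17, so |u||v| = √(25·17) = √425.
cos θ = (u·v)/(|u||v|) = 5/√425 ≈ 0.242536
θ = arccos(0.242536) ≈ 75.96°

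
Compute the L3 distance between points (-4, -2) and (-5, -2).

(Σ|x_i - y_i|^3)^(1/3) = (|-4 - (-5)|^3 + |-2 - (-2)|^3)^(1/3)
= (1^3 + 0^3)^(1/3) = (1 + 0)^(1/3) = (1)^(1/3) = 1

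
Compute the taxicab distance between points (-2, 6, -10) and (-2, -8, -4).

Σ|x_i - y_i| = |-2 - (-2)| + |6 - (-8)| + |-10 - (-4)| = 0 + 14 + 6 = 20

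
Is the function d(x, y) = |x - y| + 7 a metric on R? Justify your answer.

No. d fails identity of indiscernibles (specifically d(x,x) = 0): d(-8, -8) = |-8 - (-8)| + 7 = 0 + 7 = 7 ≠ 0.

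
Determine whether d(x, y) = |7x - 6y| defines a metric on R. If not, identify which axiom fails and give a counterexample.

No. d fails symmetry: d(8, 5) = |7·8 - 6·5| = |26| = 26, but d(5, 8) = |7·5 - 6·8| = |-13| = 13. Since 26 ≠ 13, d(x,y) ≠ d(y,x) in general.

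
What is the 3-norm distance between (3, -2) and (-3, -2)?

(Σ|x_i - y_i|^3)^(1/3) = (|3 - (-3)|^3 + |-2 - (-2)|^3)^(1/3)
= (6^3 + 0^3)^(1/3) = (216 + 0)^(1/3) = (216)^(1/3) = 6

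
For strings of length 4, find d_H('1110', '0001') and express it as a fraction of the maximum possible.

Differing positions: 1, 2, 3, 4. Hamming distance = 4. The maximum possible Hamming distance for length-4 strings is 4, so d_H/4 = 4/4 = 1.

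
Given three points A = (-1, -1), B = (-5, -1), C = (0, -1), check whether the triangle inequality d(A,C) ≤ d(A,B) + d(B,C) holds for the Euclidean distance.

d(A,B) = √(4² + 0²) = √16 = 4, d(B,C) = √(5² + 0²) = √25 = 5, d(A,C) = √(1² + 0²) = √1 = 1.
d(A,C) = 1 ≤ 4 + 5 = 9. Triangle inequality is satisfied.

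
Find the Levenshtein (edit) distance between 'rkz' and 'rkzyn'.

Let D[i][j] be the edit distance between the first i characters of 'rkz' and the first j characters of 'rkzyn', with D[i][0] = i, D[0][j] = j, and D[i][j] = D[i-1][j-1] if the characters match, else 1 + min(D[i-1][j], D[i][j-1], D[i-1][j-1]). Filling the table (rows: prefixes of 'rkz', columns: prefixes of 'rkzyn'):
     ε  r  k  z  y  n
  ε  0  1  2  3  4  5
  r  1  0  1  2  3  4
  k  2  1  0  1  2  3
  z  3  2  1  0  1  2
The bottom-right entry gives D[3][5] = 2, so no sequence of fewer than 2 edits works. Backtracking through the table gives one optimal edit sequence (2 edits):
  rkz → rkzy (ins y @4)
  rkzy → rkzyn (ins n @5)
Edit distance = 2.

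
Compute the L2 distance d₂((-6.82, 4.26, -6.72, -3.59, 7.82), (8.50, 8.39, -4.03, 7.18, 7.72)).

√(Σ(x_i - y_i)²) = √((-6.82 - 8.5)² + (4.26 - 8.39)² + (-6.72 - (-4.03))² + (-3.59 - 7.18)² + (7.82 - 7.72)²)
= √((-15.32)² + (-4.13)² + (-2.69)² + (-10.77)² + 0.1²) = √(234.7024 + 17.0569 + 7.2361 + 115.9929 + 0.01) = √374.9983 ≈ 19.3649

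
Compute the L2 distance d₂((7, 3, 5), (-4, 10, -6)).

√(Σ(x_i - y_i)²) = √((7 - (-4))² + (3 - 10)² + (5 - (-6))²)
= √(11² + (-7)² + 11²) = √(121 + 49 + 121) = √291 ≈ 17.0587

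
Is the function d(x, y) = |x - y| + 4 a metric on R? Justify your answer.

No. d fails identity of indiscernibles (specifically d(x,x) = 0): d(0, 0) = |0 - 0| + 4 = 0 + 4 = 4 ≠ 0.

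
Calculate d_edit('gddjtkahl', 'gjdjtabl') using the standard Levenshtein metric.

Let D[i][j] be the edit distance between the first i characters of 'gddjtkahl' and the first j characters of 'gjdjtabl', with D[i][0] = i, D[0][j] = j, and D[i][j] = D[i-1][j-1] if the characters match, else 1 + min(D[i-1][j], D[i][j-1], D[i-1][j-1]). Filling the table (rows: prefixes of 'gddjtkahl', columns: prefixes of 'gjdjtabl'):
     ε  g  j  d  j  t  a  b  l
  ε  0  1  2  3  4  5  6  7  8
  g  1  0  1  2  3  4  5  6  7
  d  2  1  1  1  2  3  4  5  6
  d  3  2  2  1  2  3  4  5  6
  j  4  3  2  2  1  2  3  4  5
  t  5  4  3  3  2  1  2  3  4
  k  6  5  4  4  3  2  2  3  4
  a  7  6  5  5  4  3  2  3  4
  h  8  7  6  6  5  4  3  3  4
  l  9  8  7  7  6  5  4  4  3
The bottom-right entry gives D[9][8] = 3, so no sequence of fewer than 3 edits works. Backtracking through the table gives one optimal edit sequence (3 edits):
  gddjtkahl → gjdjtkahl (sub d→j @2)
  gjdjtkahl → gjdjtahl (del k @6)
  gjdjtahl → gjdjtabl (sub h→b @7)
Edit distance = 3.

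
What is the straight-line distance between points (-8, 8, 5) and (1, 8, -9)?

√(Σ(x_i - y_i)²) = √((-8 - 1)² + (8 - 8)² + (5 - (-9))²)
= √((-9)² + 0² + 14²) = √(81 + 0 + 196) = √277 ≈ 16.6433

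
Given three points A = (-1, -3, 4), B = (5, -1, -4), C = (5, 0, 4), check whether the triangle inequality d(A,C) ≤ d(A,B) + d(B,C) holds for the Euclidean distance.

d(A,B) = √(6² + 2² + 8²) = √104 ≈ 10.198, d(B,C) = √(0² + 1² + 8²) = √65 ≈ 8.0623, d(A,C) = √(6² + 3² + 0²) = √45 ≈ 6.7082.
d(A,C) ≈ 6.7082 ≤ 10.198 + 8.0623 = 18.2603. Triangle inequality is satisfied.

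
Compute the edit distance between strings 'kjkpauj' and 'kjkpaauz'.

Let D[i][j] be the edit distance between the first i characters of 'kjkpauj' and the first j characters of 'kjkpaauz', with D[i][0] = i, D[0][j] = j, and D[i][j] = D[i-1][j-1] if the characters match, else 1 + min(D[i-1][j], D[i][j-1], D[i-1][j-1]). Filling the table (rows: prefixes of 'kjkpauj', columns: prefixes of 'kjkpaauz'):
     ε  k  j  k  p  a  a  u  z
  ε  0  1  2  3  4  5  6  7  8
  k  1  0  1  2  3  4  5  6  7
  j  2  1  0  1  2  3  4  5  6
  k  3  2  1  0  1  2  3  4  5
  p  4  3  2  1  0  1  2  3  4
  a  5  4  3  2  1  0  1  2  3
  u  6  5  4  3  2  1  1  1  2
  j  7  6  5  4  3  2  2  2  2
The bottom-right entry gives D[7][8] = 2, so no sequence of fewer than 2 edits works. Backtracking through the table gives one optimal edit sequence (2 edits):
  kjkpauj → kjkpaauj (ins a @5)
  kjkpaauj → kjkpaauz (sub j→z @8)
Edit distance = 2.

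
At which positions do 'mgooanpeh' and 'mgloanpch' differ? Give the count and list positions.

Differing positions: 3, 8. Hamming distance = 2.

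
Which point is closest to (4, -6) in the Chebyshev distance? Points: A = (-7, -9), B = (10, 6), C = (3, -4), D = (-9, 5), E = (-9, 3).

Distances: d(A) = 11, d(B) = 12, d(C) = 2, d(D) = 13, d(E) = 13. Nearest: C = (3, -4) with distance 2.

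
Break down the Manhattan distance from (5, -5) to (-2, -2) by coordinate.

Σ|x_i - y_i| = |5 - (-2)| + |-5 - (-2)| = 7 + 3 = 10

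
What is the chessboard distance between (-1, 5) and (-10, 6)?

max(|x_i - y_i|) = max(|-1 - (-10)|, |5 - 6|) = max(9, 1) = 9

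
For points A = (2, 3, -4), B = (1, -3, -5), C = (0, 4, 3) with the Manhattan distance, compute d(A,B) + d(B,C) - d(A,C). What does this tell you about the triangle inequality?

d(A,B) = 1 + 6 + 1 = 8, d(B,C) = 1 + 7 + 8 = 16, d(A,C) = 2 + 1 + 7 = 10.
d(A,B) + d(B,C) - d(A,C) = 8 + 16 - 10 = 24 - 10 = 14. This is ≥ 0, so the triangle inequality holds for these points.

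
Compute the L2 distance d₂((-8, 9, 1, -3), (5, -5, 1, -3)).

√(Σ(x_i - y_i)²) = √((-8 - 5)² + (9 - (-5))² + (1 - 1)² + (-3 - (-3))²)
= √((-13)² + 14² + 0² + 0²) = √(169 + 196 + 0 + 0) = √365 ≈ 19.105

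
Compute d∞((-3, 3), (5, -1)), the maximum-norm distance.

max(|x_i - y_i|) = max(|-3 - 5|, |3 - (-1)|) = max(8, 4) = 8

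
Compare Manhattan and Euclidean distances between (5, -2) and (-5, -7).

L1 = |5 - (-5)| + |-2 - (-7)| = 10 + 5 = 15
L2 = √(10² + 5²) = √125 ≈ 11.1803
L1 ≥ L2 always (equality iff movement is along one axis); L1 > L2 here.
Ratio L1/L2 = 15/√125 ≈ 1.3416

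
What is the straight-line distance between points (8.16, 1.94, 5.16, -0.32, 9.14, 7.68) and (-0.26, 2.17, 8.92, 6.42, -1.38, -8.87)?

√(Σ(x_i - y_i)²) = √((8.16 - (-0.26))² + (1.94 - 2.17)² + (5.16 - 8.92)² + (-0.32 - 6.42)² + (9.14 - (-1.38))² + (7.68 - (-8.87))²)
= √(8.42² + (-0.23)² + (-3.76)² + (-6.74)² + 10.52² + 16.55²) = √(70.8964 + 0.0529 + 14.1376 + 45.4276 + 110.6704 + 273.9025) = √515.0874 ≈ 22.6955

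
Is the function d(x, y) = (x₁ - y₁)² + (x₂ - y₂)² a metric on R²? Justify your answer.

No. The squared Euclidean distance fails the triangle inequality. Counterexample: x = (0, 0), y = (2, 5), z = (4, 10). d(x,z) = 4² + 10² = 116, but d(x,y) + d(y,z) = (2² + 5²) + (2² + 5²) = 29 + 29 = 58. Since 116 > 58, the triangle inequality is violated. (Note: √d, the ordinary Euclidean distance, IS a metric.)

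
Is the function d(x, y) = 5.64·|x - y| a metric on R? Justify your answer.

Yes. Since |x - y| is a metric on R and 5.64 > 0, the positive scalar multiple 5.64·|x - y| is also a metric: scaling by a positive constant preserves non-negativity, identity (d=0 ⟺ |x-y|=0 ⟺ x=y), symmetry, and the triangle inequality.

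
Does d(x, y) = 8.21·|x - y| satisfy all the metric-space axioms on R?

Yes. Since |x - y| is a metric on R and 8.21 > 0, the positive scalar multiple 8.21·|x - y| is also a metric: scaling by a positive constant preserves non-negativity, identity (d=0 ⟺ |x-y|=0 ⟺ x=y), symmetry, and the triangle inequality.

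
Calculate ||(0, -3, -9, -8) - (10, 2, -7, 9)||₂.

√(Σ(x_i - y_i)²) = √((0 - 10)² + (-3 - 2)² + (-9 - (-7))² + (-8 - 9)²)
= √((-10)² + (-5)² + (-2)² + (-17)²) = √(100 + 25 + 4 + 289) = √418 ≈ 20.445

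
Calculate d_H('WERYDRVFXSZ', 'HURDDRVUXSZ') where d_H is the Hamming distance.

Differing positions: 1, 2, 4, 8. Hamming distance = 4.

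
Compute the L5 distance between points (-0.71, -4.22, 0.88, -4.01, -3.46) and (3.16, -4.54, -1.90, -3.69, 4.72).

(Σ|x_i - y_i|^5)^(1/5) = (|-0.71 - 3.16|^5 + |-4.22 - (-4.54)|^5 + |0.88 - (-1.9)|^5 + |-4.01 - (-3.69)|^5 + |-3.46 - 4.72|^5)^(1/5)
= (3.87^5 + 0.32^5 + 2.78^5 + 0.32^5 + 8.18^5)^(1/5) ≈ (868.0702 + 0.0034 + 166.0443 + 0.0034 + 36624.0627)^(1/5) = (37658.184)^(1/5) ≈ 8.2257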